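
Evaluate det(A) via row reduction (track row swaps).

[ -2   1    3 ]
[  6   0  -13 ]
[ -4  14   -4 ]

det(A) = -36

Forward elimination:
R2 <- R2 - (-3)*R1:  [  0   3  -4 ]
R3 <- R3 - (2)*R1:  [   0   12  -10 ]
R3 <- R3 - (4)*R2:  [ 0  0  6 ]
Upper-triangular form:
[ -2  1   3 ]
[  0  3  -4 ]
[  0  0   6 ]
det(A) = (-1)^0 * (-2) * (3) * (6) = -36  (0 row swaps -> sign +1)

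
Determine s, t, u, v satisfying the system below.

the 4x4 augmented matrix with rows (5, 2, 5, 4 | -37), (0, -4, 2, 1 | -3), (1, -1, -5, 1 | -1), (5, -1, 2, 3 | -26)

Forward elimination on [A|b]:
R3 <- R3 - (1/5)*R1:  [    0  -7/5    -6   1/5  32/5 ]
R4 <- R4 - (1)*R1:  [  0  -3  -3  -1  11 ]
R3 <- R3 - (7/20)*R2:  [      0       0  -67/10   -3/20  149/20 ]
R4 <- R4 - (3/4)*R2:  [    0     0  -9/2  -7/4  53/4 ]
R4 <- R4 - (45/67)*R3:  [        0         0         0  -221/134  1105/134 ]
Row echelon form:
[ 5   2       5         4  |       -37 ]
[ 0  -4       2         1  |        -3 ]
[ 0   0  -67/10     -3/20  |    149/20 ]
[ 0   0       0  -221/134  |  1105/134 ]
Back-substitution:
v = (1105/134) / (-221/134) = -5
u = (149/20 - (-3/20)*(-5)) / (-67/10) = -1
t = (-3 - (2)*(-1) - (1)*(-5)) / -4 = -1
s = (-37 - (2)*(-1) - (5)*(-1) - (4)*(-5)) / 5 = -2

(-2, -1, -1, -5)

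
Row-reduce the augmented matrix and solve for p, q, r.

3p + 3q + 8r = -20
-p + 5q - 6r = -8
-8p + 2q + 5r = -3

Forward elimination on [A|b]:
R2 <- R2 - (-1/3)*R1:  [     0      6  -10/3  -44/3 ]
R3 <- R3 - (-8/3)*R1:  [      0      10    79/3  -169/3 ]
R3 <- R3 - (5/3)*R2:  [      0       0   287/9  -287/9 ]
Row echelon form:
[ 3  3      8  |     -20 ]
[ 0  6  -10/3  |   -44/3 ]
[ 0  0  287/9  |  -287/9 ]
Back-substitution:
r = (-287/9) / (287/9) = -1
q = (-44/3 - (-10/3)*(-1)) / 6 = -3
p = (-20 - (3)*(-3) - (8)*(-1)) / 3 = -1

(-1, -3, -1)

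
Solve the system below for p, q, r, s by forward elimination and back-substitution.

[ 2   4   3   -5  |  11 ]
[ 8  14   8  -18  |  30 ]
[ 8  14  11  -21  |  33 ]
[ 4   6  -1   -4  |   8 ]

Forward elimination on [A|b]:
R2 <- R2 - (4)*R1:  [   0   -2   -4    2  -14 ]
R3 <- R3 - (4)*R1:  [   0   -2   -1   -1  -11 ]
R4 <- R4 - (2)*R1:  [   0   -2   -7    6  -14 ]
R3 <- R3 - (1)*R2:  [  0   0   3  -3   3 ]
R4 <- R4 - (1)*R2:  [  0   0  -3   4   0 ]
R4 <- R4 - (-1)*R3:  [ 0  0  0  1  3 ]
Row echelon form:
[ 2   4   3  -5  |   11 ]
[ 0  -2  -4   2  |  -14 ]
[ 0   0   3  -3  |    3 ]
[ 0   0   0   1  |    3 ]
Back-substitution:
s = (3) / 1 = 3
r = (3 - (-3)*(3)) / 3 = 4
q = (-14 - (-4)*(4) - (2)*(3)) / -2 = 2
p = (11 - (4)*(2) - (3)*(4) - (-5)*(3)) / 2 = 3

(3, 2, 4, 3)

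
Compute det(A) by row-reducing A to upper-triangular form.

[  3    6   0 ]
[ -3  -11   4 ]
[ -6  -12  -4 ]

Forward elimination:
R2 <- R2 - (-1)*R1:  [  0  -5   4 ]
R3 <- R3 - (-2)*R1:  [  0   0  -4 ]
Upper-triangular form:
[ 3   6   0 ]
[ 0  -5   4 ]
[ 0   0  -4 ]
det(A) = (-1)^0 * (3) * (-5) * (-4) = 60  (0 row swaps -> sign +1)

det(A) = 60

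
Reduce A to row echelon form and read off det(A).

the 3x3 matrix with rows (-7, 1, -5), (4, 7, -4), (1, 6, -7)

det(A) = 114

Forward elimination:
R2 <- R2 - (-4/7)*R1:  [     0   53/7  -48/7 ]
R3 <- R3 - (-1/7)*R1:  [     0   43/7  -54/7 ]
R3 <- R3 - (43/53)*R2:  [       0        0  -114/53 ]
Upper-triangular form:
[ -7     1       -5 ]
[  0  53/7    -48/7 ]
[  0     0  -114/53 ]
det(A) = (-1)^0 * (-7) * (53/7) * (-114/53) = 114  (0 row swaps -> sign +1)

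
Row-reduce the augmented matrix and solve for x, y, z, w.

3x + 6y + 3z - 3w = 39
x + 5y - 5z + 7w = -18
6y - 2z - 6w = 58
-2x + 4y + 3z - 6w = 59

Forward elimination on [A|b]:
R2 <- R2 - (1/3)*R1:  [   0    3   -6    8  -31 ]
R4 <- R4 - (-2/3)*R1:  [  0   8   5  -8  85 ]
R3 <- R3 - (2)*R2:  [   0    0   10  -22  120 ]
R4 <- R4 - (8/3)*R2:  [     0      0     21  -88/3  503/3 ]
R4 <- R4 - (21/10)*R3:  [      0       0       0  253/15  -253/3 ]
Row echelon form:
[ 3  6   3      -3  |      39 ]
[ 0  3  -6       8  |     -31 ]
[ 0  0  10     -22  |     120 ]
[ 0  0   0  253/15  |  -253/3 ]
Back-substitution:
w = (-253/3) / (253/15) = -5
z = (120 - (-22)*(-5)) / 10 = 1
y = (-31 - (-6)*(1) - (8)*(-5)) / 3 = 5
x = (39 - (6)*(5) - (3)*(1) - (-3)*(-5)) / 3 = -3

(-3, 5, 1, -5)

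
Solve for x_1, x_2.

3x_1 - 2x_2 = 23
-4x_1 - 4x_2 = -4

(5, -4)

Forward elimination on [A|b]:
R2 <- R2 - (-4/3)*R1:  [     0  -20/3   80/3 ]
Row echelon form:
[ 3     -2  |    23 ]
[ 0  -20/3  |  80/3 ]
Back-substitution:
x_2 = (80/3) / (-20/3) = -4
x_1 = (23 - (-2)*(-4)) / 3 = 5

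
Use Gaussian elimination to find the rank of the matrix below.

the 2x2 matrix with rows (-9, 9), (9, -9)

rank(A) = 1

Row reduction:
R2 <- R2 - (-1)*R1:  [ 0  0 ]
Row echelon form:
[ -9  9 ]
[  0  0 ]
Nonzero rows / pivot columns: 1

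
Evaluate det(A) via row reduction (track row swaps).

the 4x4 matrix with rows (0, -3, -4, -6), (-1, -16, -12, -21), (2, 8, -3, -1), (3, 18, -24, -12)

Forward elimination:
R1 <-> R2   (pivot in column 1 was zero)
[ -1  -16  -12  -21 ]
[  0   -3   -4   -6 ]
[  2    8   -3   -1 ]
[  3   18  -24  -12 ]
R3 <- R3 - (-2)*R1:  [   0  -24  -27  -43 ]
R4 <- R4 - (-3)*R1:  [   0  -30  -60  -75 ]
R3 <- R3 - (8)*R2:  [ 0  0  5  5 ]
R4 <- R4 - (10)*R2:  [   0    0  -20  -15 ]
R4 <- R4 - (-4)*R3:  [ 0  0  0  5 ]
Upper-triangular form:
[ -1  -16  -12  -21 ]
[  0   -3   -4   -6 ]
[  0    0    5    5 ]
[  0    0    0    5 ]
det(A) = (-1)^1 * (-1) * (-3) * (5) * (5) = -75  (1 row swap -> sign -1)

det(A) = -75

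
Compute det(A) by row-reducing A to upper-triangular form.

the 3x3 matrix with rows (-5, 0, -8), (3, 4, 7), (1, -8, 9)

Forward elimination:
R2 <- R2 - (-3/5)*R1:  [    0     4  11/5 ]
R3 <- R3 - (-1/5)*R1:  [    0    -8  37/5 ]
R3 <- R3 - (-2)*R2:  [    0     0  59/5 ]
Upper-triangular form:
[ -5  0    -8 ]
[  0  4  11/5 ]
[  0  0  59/5 ]
det(A) = (-1)^0 * (-5) * (4) * (59/5) = -236  (0 row swaps -> sign +1)

det(A) = -236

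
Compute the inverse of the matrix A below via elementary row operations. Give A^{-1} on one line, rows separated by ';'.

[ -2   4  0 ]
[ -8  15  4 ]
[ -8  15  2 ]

inverse = [15/2 2 -4; 4 1 -2; 0 1/2 -1/2]

Gauss-Jordan on [A | I]:
R1 <- (1/-2)*R1:  [    1    -2     0  |  -1/2     0     0 ]
R2 <- R2 - (-8)*R1:  [  0  -1   4  |  -4   1   0 ]
R3 <- R3 - (-8)*R1:  [  0  -1   2  |  -4   0   1 ]
R2 <- (1/-1)*R2:  [  0   1  -4  |   4  -1   0 ]
R1 <- R1 - (-2)*R2:  [    1     0    -8  |  15/2    -2     0 ]
R3 <- R3 - (-1)*R2:  [  0   0  -2  |   0  -1   1 ]
R3 <- (1/-2)*R3:  [    0     0     1  |     0   1/2  -1/2 ]
R1 <- R1 - (-8)*R3:  [    1     0     0  |  15/2     2    -4 ]
R2 <- R2 - (-4)*R3:  [  0   1   0  |   4   1  -2 ]
Right block of [I | A^{-1}] is the inverse:
[ 15/2    2    -4 ]
[    4    1    -2 ]
[    0  1/2  -1/2 ]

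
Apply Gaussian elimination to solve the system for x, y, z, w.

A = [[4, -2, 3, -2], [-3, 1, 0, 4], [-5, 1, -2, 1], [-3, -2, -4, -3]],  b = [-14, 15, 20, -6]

(-5, 4, 4, -1)

Forward elimination on [A|b]:
R2 <- R2 - (-3/4)*R1:  [    0  -1/2   9/4   5/2   9/2 ]
R3 <- R3 - (-5/4)*R1:  [    0  -3/2   7/4  -3/2   5/2 ]
R4 <- R4 - (-3/4)*R1:  [     0   -7/2   -7/4   -9/2  -33/2 ]
R3 <- R3 - (3)*R2:  [   0    0   -5   -9  -11 ]
R4 <- R4 - (7)*R2:  [     0      0  -35/2    -22    -48 ]
R4 <- R4 - (7/2)*R3:  [     0      0      0   19/2  -19/2 ]
Row echelon form:
[ 4    -2    3    -2  |    -14 ]
[ 0  -1/2  9/4   5/2  |    9/2 ]
[ 0     0   -5    -9  |    -11 ]
[ 0     0    0  19/2  |  -19/2 ]
Back-substitution:
w = (-19/2) / (19/2) = -1
z = (-11 - (-9)*(-1)) / -5 = 4
y = (9/2 - (9/4)*(4) - (5/2)*(-1)) / (-1/2) = 4
x = (-14 - (-2)*(4) - (3)*(4) - (-2)*(-1)) / 4 = -5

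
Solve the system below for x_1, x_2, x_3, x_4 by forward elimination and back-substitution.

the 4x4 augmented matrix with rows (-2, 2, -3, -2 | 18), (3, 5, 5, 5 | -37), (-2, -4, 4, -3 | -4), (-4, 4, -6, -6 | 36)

Forward elimination on [A|b]:
R2 <- R2 - (-3/2)*R1:  [   0    8  1/2    2  -10 ]
R3 <- R3 - (1)*R1:  [   0   -6    7   -1  -22 ]
R4 <- R4 - (2)*R1:  [  0   0   0  -2   0 ]
R3 <- R3 - (-3/4)*R2:  [     0      0   59/8    1/2  -59/2 ]
Row echelon form:
[ -2  2    -3   -2  |     18 ]
[  0  8   1/2    2  |    -10 ]
[  0  0  59/8  1/2  |  -59/2 ]
[  0  0     0   -2  |      0 ]
Back-substitution:
x_4 = (0) / -2 = 0
x_3 = (-59/2 - (1/2)*(0)) / (59/8) = -4
x_2 = (-10 - (1/2)*(-4) - (2)*(0)) / 8 = -1
x_1 = (18 - (2)*(-1) - (-3)*(-4) - (-2)*(0)) / -2 = -4

(-4, -1, -4, 0)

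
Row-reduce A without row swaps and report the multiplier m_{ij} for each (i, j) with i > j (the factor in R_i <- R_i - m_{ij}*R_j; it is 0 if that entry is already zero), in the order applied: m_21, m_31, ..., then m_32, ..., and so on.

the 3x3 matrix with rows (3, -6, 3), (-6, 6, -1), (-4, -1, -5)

Forward elimination:
R2 <- R2 - (-2)*R1:  [  0  -6   5 ]
R3 <- R3 - (-4/3)*R1:  [  0  -9  -1 ]
R3 <- R3 - (3/2)*R2:  [     0      0  -17/2 ]
Multipliers (in order of application): m_{21} = -2, m_{31} = -4/3, m_{32} = 3/2

multipliers: -2, -4/3, 3/2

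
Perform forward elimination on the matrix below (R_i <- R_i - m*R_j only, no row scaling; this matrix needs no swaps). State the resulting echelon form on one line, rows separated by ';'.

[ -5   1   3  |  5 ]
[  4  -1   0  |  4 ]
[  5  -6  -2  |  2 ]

REF = [-5 1 3 5; 0 -1/5 12/5 8; 0 0 -59 -193]

Forward elimination:
R2 <- R2 - (-4/5)*R1:  [    0  -1/5  12/5     8 ]
R3 <- R3 - (-1)*R1:  [  0  -5   1   7 ]
R3 <- R3 - (25)*R2:  [    0     0   -59  -193 ]
Row echelon form:
[ -5     1     3  |     5 ]
[  0  -1/5  12/5  |     8 ]
[  0     0   -59  |  -193 ]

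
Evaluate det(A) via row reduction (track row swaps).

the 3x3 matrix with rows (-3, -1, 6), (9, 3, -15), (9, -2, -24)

det(A) = -45

Forward elimination:
R2 <- R2 - (-3)*R1:  [ 0  0  3 ]
R3 <- R3 - (-3)*R1:  [  0  -5  -6 ]
R2 <-> R3   (pivot in column 2 was zero)
[ -3  -1   6 ]
[  0  -5  -6 ]
[  0   0   3 ]
Upper-triangular form:
[ -3  -1   6 ]
[  0  -5  -6 ]
[  0   0   3 ]
det(A) = (-1)^1 * (-3) * (-5) * (3) = -45  (1 row swap -> sign -1)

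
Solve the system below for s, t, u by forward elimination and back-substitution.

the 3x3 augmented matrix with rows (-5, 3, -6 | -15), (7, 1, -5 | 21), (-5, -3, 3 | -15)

Forward elimination on [A|b]:
R2 <- R2 - (-7/5)*R1:  [     0   26/5  -67/5      0 ]
R3 <- R3 - (1)*R1:  [  0  -6   9   0 ]
R3 <- R3 - (-15/13)*R2:  [      0       0  -84/13       0 ]
Row echelon form:
[ -5     3      -6  |  -15 ]
[  0  26/5   -67/5  |    0 ]
[  0     0  -84/13  |    0 ]
Back-substitution:
u = (0) / (-84/13) = 0
t = (0 - (-67/5)*(0)) / (26/5) = 0
s = (-15 - (3)*(0) - (-6)*(0)) / -5 = 3

(3, 0, 0)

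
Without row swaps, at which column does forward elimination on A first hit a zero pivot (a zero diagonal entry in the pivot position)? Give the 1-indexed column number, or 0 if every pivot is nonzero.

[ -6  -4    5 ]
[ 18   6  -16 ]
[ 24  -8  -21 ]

first zero-pivot column = 0

Naive forward elimination:
R2 <- R2 - (-3)*R1:  [  0  -6  -1 ]
R3 <- R3 - (-4)*R1:  [   0  -24   -1 ]
R3 <- R3 - (4)*R2:  [ 0  0  3 ]
All pivots nonzero; naive elimination completes without hitting a zero pivot.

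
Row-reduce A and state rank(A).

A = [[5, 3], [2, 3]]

Row reduction:
R2 <- R2 - (2/5)*R1:  [   0  9/5 ]
Row echelon form:
[ 5    3 ]
[ 0  9/5 ]
Nonzero rows / pivot columns: 2

rank(A) = 2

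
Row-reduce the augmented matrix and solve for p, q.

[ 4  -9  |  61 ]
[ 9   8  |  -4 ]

(4, -5)

Forward elimination on [A|b]:
R2 <- R2 - (9/4)*R1:  [      0   113/4  -565/4 ]
Row echelon form:
[ 4     -9  |      61 ]
[ 0  113/4  |  -565/4 ]
Back-substitution:
q = (-565/4) / (113/4) = -5
p = (61 - (-9)*(-5)) / 4 = 4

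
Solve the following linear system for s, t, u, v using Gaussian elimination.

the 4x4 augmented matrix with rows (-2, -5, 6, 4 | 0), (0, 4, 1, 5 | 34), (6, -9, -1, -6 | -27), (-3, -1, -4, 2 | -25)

Forward elimination on [A|b]:
R3 <- R3 - (-3)*R1:  [   0  -24   17    6  -27 ]
R4 <- R4 - (3/2)*R1:  [    0  13/2   -13    -4   -25 ]
R3 <- R3 - (-6)*R2:  [   0    0   23   36  177 ]
R4 <- R4 - (13/8)*R2:  [      0       0  -117/8   -97/8  -321/4 ]
R4 <- R4 - (-117/184)*R3:  [        0         0         0  1981/184  5943/184 ]
Row echelon form:
[ -2  -5   6         4  |         0 ]
[  0   4   1         5  |        34 ]
[  0   0  23        36  |       177 ]
[  0   0   0  1981/184  |  5943/184 ]
Back-substitution:
v = (5943/184) / (1981/184) = 3
u = (177 - (36)*(3)) / 23 = 3
t = (34 - (1)*(3) - (5)*(3)) / 4 = 4
s = (0 - (-5)*(4) - (6)*(3) - (4)*(3)) / -2 = 5

(5, 4, 3, 3)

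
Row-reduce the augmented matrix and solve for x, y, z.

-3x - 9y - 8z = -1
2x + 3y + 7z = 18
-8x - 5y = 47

(-4, -3, 5)

Forward elimination on [A|b]:
R2 <- R2 - (-2/3)*R1:  [    0    -3   5/3  52/3 ]
R3 <- R3 - (8/3)*R1:  [     0     19   64/3  149/3 ]
R3 <- R3 - (-19/3)*R2:  [      0       0   287/9  1435/9 ]
Row echelon form:
[ -3  -9     -8  |      -1 ]
[  0  -3    5/3  |    52/3 ]
[  0   0  287/9  |  1435/9 ]
Back-substitution:
z = (1435/9) / (287/9) = 5
y = (52/3 - (5/3)*(5)) / -3 = -3
x = (-1 - (-9)*(-3) - (-8)*(5)) / -3 = -4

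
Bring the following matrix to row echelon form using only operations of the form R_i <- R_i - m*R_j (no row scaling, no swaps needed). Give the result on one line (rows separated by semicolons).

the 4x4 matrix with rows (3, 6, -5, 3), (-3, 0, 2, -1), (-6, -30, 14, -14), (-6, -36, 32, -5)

REF = [3 6 -5 3; 0 6 -3 2; 0 0 -5 -2; 0 0 0 5]

Forward elimination:
R2 <- R2 - (-1)*R1:  [  0   6  -3   2 ]
R3 <- R3 - (-2)*R1:  [   0  -18    4   -8 ]
R4 <- R4 - (-2)*R1:  [   0  -24   22    1 ]
R3 <- R3 - (-3)*R2:  [  0   0  -5  -2 ]
R4 <- R4 - (-4)*R2:  [  0   0  10   9 ]
R4 <- R4 - (-2)*R3:  [ 0  0  0  5 ]
Row echelon form:
[ 3  6  -5   3 ]
[ 0  6  -3   2 ]
[ 0  0  -5  -2 ]
[ 0  0   0   5 ]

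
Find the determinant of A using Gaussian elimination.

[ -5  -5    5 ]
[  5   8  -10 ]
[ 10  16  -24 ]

det(A) = 60

Forward elimination:
R2 <- R2 - (-1)*R1:  [  0   3  -5 ]
R3 <- R3 - (-2)*R1:  [   0    6  -14 ]
R3 <- R3 - (2)*R2:  [  0   0  -4 ]
Upper-triangular form:
[ -5  -5   5 ]
[  0   3  -5 ]
[  0   0  -4 ]
det(A) = (-1)^0 * (-5) * (3) * (-4) = 60  (0 row swaps -> sign +1)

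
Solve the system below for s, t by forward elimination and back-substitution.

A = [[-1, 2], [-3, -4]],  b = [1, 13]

Forward elimination on [A|b]:
R2 <- R2 - (3)*R1:  [   0  -10   10 ]
Row echelon form:
[ -1    2  |   1 ]
[  0  -10  |  10 ]
Back-substitution:
t = (10) / -10 = -1
s = (1 - (2)*(-1)) / -1 = -3

(-3, -1)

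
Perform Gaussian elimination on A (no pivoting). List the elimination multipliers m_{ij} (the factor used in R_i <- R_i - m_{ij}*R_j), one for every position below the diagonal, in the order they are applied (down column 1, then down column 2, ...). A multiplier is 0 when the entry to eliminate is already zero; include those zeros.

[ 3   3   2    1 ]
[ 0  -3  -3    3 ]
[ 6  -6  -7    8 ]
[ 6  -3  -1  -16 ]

Forward elimination:
R2: entry in column 1 is already 0 -> m_{21} = 0 (no row operation needed)
R3 <- R3 - (2)*R1:  [   0  -12  -11    6 ]
R4 <- R4 - (2)*R1:  [   0   -9   -5  -18 ]
R3 <- R3 - (4)*R2:  [  0   0   1  -6 ]
R4 <- R4 - (3)*R2:  [   0    0    4  -27 ]
R4 <- R4 - (4)*R3:  [  0   0   0  -3 ]
Multipliers (in order of application): m_{21} = 0, m_{31} = 2, m_{41} = 2, m_{32} = 4, m_{42} = 3, m_{43} = 4

multipliers: 0, 2, 2, 4, 3, 4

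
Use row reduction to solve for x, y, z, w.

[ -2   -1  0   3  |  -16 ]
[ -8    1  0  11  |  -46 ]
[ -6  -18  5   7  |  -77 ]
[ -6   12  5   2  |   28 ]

(2, 3, 2, -3)

Forward elimination on [A|b]:
R2 <- R2 - (4)*R1:  [  0   5   0  -1  18 ]
R3 <- R3 - (3)*R1:  [   0  -15    5   -2  -29 ]
R4 <- R4 - (3)*R1:  [  0  15   5  -7  76 ]
R3 <- R3 - (-3)*R2:  [  0   0   5  -5  25 ]
R4 <- R4 - (3)*R2:  [  0   0   5  -4  22 ]
R4 <- R4 - (1)*R3:  [  0   0   0   1  -3 ]
Row echelon form:
[ -2  -1  0   3  |  -16 ]
[  0   5  0  -1  |   18 ]
[  0   0  5  -5  |   25 ]
[  0   0  0   1  |   -3 ]
Back-substitution:
w = (-3) / 1 = -3
z = (25 - (-5)*(-3)) / 5 = 2
y = (18 - (-1)*(-3)) / 5 = 3
x = (-16 - (-1)*(3) - (3)*(-3)) / -2 = 2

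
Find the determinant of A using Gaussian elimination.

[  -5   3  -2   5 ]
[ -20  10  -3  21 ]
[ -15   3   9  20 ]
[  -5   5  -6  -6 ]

det(A) = -20

Forward elimination:
R2 <- R2 - (4)*R1:  [  0  -2   5   1 ]
R3 <- R3 - (3)*R1:  [  0  -6  15   5 ]
R4 <- R4 - (1)*R1:  [   0    2   -4  -11 ]
R3 <- R3 - (3)*R2:  [ 0  0  0  2 ]
R4 <- R4 - (-1)*R2:  [   0    0    1  -10 ]
R3 <-> R4   (pivot in column 3 was zero)
[ -5   3  -2    5 ]
[  0  -2   5    1 ]
[  0   0   1  -10 ]
[  0   0   0    2 ]
Upper-triangular form:
[ -5   3  -2    5 ]
[  0  -2   5    1 ]
[  0   0   1  -10 ]
[  0   0   0    2 ]
det(A) = (-1)^1 * (-5) * (-2) * (1) * (2) = -20  (1 row swap -> sign -1)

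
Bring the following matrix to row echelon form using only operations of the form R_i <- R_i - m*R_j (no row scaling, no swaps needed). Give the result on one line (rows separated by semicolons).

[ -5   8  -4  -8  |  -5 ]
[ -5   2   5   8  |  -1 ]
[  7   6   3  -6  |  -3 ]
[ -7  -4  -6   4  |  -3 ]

REF = [-5 8 -4 -8 -5; 0 -6 9 16 4; 0 0 116/5 86/3 22/15; 0 0 0 10/3 -14/3]

Forward elimination:
R2 <- R2 - (1)*R1:  [  0  -6   9  16   4 ]
R3 <- R3 - (-7/5)*R1:  [     0   86/5  -13/5  -86/5    -10 ]
R4 <- R4 - (7/5)*R1:  [     0  -76/5   -2/5   76/5      4 ]
R3 <- R3 - (-43/15)*R2:  [     0      0  116/5   86/3  22/15 ]
R4 <- R4 - (38/15)*R2:  [      0       0  -116/5   -76/3  -92/15 ]
R4 <- R4 - (-1)*R3:  [     0      0      0   10/3  -14/3 ]
Row echelon form:
[ -5   8     -4    -8  |     -5 ]
[  0  -6      9    16  |      4 ]
[  0   0  116/5  86/3  |  22/15 ]
[  0   0      0  10/3  |  -14/3 ]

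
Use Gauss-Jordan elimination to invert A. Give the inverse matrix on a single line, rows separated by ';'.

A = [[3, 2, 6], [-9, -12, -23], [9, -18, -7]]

inverse = [-11/3 -47/45 13/45; -3 -5/6 1/6; 3 4/5 -1/5]

Gauss-Jordan on [A | I]:
R1 <- (1/3)*R1:  [   1  2/3    2  |  1/3    0    0 ]
R2 <- R2 - (-9)*R1:  [  0  -6  -5  |   3   1   0 ]
R3 <- R3 - (9)*R1:  [   0  -24  -25  |   -3    0    1 ]
R2 <- (1/-6)*R2:  [    0     1   5/6  |  -1/2  -1/6     0 ]
R1 <- R1 - (2/3)*R2:  [    1     0  13/9  |   2/3   1/9     0 ]
R3 <- R3 - (-24)*R2:  [   0    0   -5  |  -15   -4    1 ]
R3 <- (1/-5)*R3:  [    0     0     1  |     3   4/5  -1/5 ]
R1 <- R1 - (13/9)*R3:  [      1       0       0  |   -11/3  -47/45   13/45 ]
R2 <- R2 - (5/6)*R3:  [    0     1     0  |    -3  -5/6   1/6 ]
Right block of [I | A^{-1}] is the inverse:
[ -11/3  -47/45  13/45 ]
[    -3    -5/6    1/6 ]
[     3     4/5   -1/5 ]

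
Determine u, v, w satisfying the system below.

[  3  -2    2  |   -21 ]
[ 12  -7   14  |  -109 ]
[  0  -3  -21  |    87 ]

Forward elimination on [A|b]:
R2 <- R2 - (4)*R1:  [   0    1    6  -25 ]
R3 <- R3 - (-3)*R2:  [  0   0  -3  12 ]
Row echelon form:
[ 3  -2   2  |  -21 ]
[ 0   1   6  |  -25 ]
[ 0   0  -3  |   12 ]
Back-substitution:
w = (12) / -3 = -4
v = (-25 - (6)*(-4)) / 1 = -1
u = (-21 - (-2)*(-1) - (2)*(-4)) / 3 = -5

(-5, -1, -4)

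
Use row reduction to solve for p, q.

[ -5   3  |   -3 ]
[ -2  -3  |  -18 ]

Forward elimination on [A|b]:
R2 <- R2 - (2/5)*R1:  [     0  -21/5  -84/5 ]
Row echelon form:
[ -5      3  |     -3 ]
[  0  -21/5  |  -84/5 ]
Back-substitution:
q = (-84/5) / (-21/5) = 4
p = (-3 - (3)*(4)) / -5 = 3

(3, 4)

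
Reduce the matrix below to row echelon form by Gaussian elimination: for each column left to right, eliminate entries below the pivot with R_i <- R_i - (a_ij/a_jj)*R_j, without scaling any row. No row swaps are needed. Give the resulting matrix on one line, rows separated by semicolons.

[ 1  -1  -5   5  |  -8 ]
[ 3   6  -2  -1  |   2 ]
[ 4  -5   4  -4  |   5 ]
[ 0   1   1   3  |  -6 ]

Forward elimination:
R2 <- R2 - (3)*R1:  [   0    9   13  -16   26 ]
R3 <- R3 - (4)*R1:  [   0   -1   24  -24   37 ]
R3 <- R3 - (-1/9)*R2:  [      0       0   229/9  -232/9   359/9 ]
R4 <- R4 - (1/9)*R2:  [     0      0   -4/9   43/9  -80/9 ]
R4 <- R4 - (-4/229)*R3:  [         0          0          0    991/229  -1876/229 ]
Row echelon form:
[ 1  -1     -5        5  |         -8 ]
[ 0   9     13      -16  |         26 ]
[ 0   0  229/9   -232/9  |      359/9 ]
[ 0   0      0  991/229  |  -1876/229 ]

REF = [1 -1 -5 5 -8; 0 9 13 -16 26; 0 0 229/9 -232/9 359/9; 0 0 0 991/229 -1876/229]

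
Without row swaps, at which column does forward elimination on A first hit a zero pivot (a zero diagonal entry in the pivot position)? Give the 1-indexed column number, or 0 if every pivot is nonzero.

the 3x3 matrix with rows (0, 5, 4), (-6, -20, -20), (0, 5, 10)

Naive forward elimination:
Pivot entry (1,1) is zero but row 2 has -6 in column 1 -> naive elimination stops; a row interchange (e.g. R1 <-> R2) would be required here.

first zero-pivot column = 1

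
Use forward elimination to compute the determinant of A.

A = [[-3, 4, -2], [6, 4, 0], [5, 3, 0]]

Forward elimination:
R2 <- R2 - (-2)*R1:  [  0  12  -4 ]
R3 <- R3 - (-5/3)*R1:  [     0   29/3  -10/3 ]
R3 <- R3 - (29/36)*R2:  [    0     0  -1/9 ]
Upper-triangular form:
[ -3   4    -2 ]
[  0  12    -4 ]
[  0   0  -1/9 ]
det(A) = (-1)^0 * (-3) * (12) * (-1/9) = 4  (0 row swaps -> sign +1)

det(A) = 4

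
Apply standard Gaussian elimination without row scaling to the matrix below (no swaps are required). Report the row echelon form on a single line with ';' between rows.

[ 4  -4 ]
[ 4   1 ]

REF = [4 -4; 0 5]

Forward elimination:
R2 <- R2 - (1)*R1:  [ 0  5 ]
Row echelon form:
[ 4  -4 ]
[ 0   5 ]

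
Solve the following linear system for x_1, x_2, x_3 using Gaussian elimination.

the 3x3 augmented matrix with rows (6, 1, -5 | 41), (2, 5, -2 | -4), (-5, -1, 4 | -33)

(5, -4, -3)

Forward elimination on [A|b]:
R2 <- R2 - (1/3)*R1:  [     0   14/3   -1/3  -53/3 ]
R3 <- R3 - (-5/6)*R1:  [    0  -1/6  -1/6   7/6 ]
R3 <- R3 - (-1/28)*R2:  [     0      0  -5/28  15/28 ]
Row echelon form:
[ 6     1     -5  |     41 ]
[ 0  14/3   -1/3  |  -53/3 ]
[ 0     0  -5/28  |  15/28 ]
Back-substitution:
x_3 = (15/28) / (-5/28) = -3
x_2 = (-53/3 - (-1/3)*(-3)) / (14/3) = -4
x_1 = (41 - (1)*(-4) - (-5)*(-3)) / 6 = 5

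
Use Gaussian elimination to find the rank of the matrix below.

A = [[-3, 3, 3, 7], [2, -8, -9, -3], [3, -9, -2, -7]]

rank(A) = 3

Row reduction:
R2 <- R2 - (-2/3)*R1:  [   0   -6   -7  5/3 ]
R3 <- R3 - (-1)*R1:  [  0  -6   1   0 ]
R3 <- R3 - (1)*R2:  [    0     0     8  -5/3 ]
Row echelon form:
[ -3   3   3     7 ]
[  0  -6  -7   5/3 ]
[  0   0   8  -5/3 ]
Nonzero rows / pivot columns: 3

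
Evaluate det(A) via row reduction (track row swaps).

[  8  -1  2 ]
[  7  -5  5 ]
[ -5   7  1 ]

det(A) = -240

Forward elimination:
R2 <- R2 - (7/8)*R1:  [     0  -33/8   13/4 ]
R3 <- R3 - (-5/8)*R1:  [    0  51/8   9/4 ]
R3 <- R3 - (-17/11)*R2:  [     0      0  80/11 ]
Upper-triangular form:
[ 8     -1      2 ]
[ 0  -33/8   13/4 ]
[ 0      0  80/11 ]
det(A) = (-1)^0 * (8) * (-33/8) * (80/11) = -240  (0 row swaps -> sign +1)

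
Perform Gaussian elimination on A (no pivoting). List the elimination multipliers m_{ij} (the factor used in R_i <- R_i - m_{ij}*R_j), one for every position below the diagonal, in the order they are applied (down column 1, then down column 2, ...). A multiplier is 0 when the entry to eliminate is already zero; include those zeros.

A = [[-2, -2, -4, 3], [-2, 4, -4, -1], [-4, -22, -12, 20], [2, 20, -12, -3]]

multipliers: 1, 2, -1, -3, 3, 4

Forward elimination:
R2 <- R2 - (1)*R1:  [  0   6   0  -4 ]
R3 <- R3 - (2)*R1:  [   0  -18   -4   14 ]
R4 <- R4 - (-1)*R1:  [   0   18  -16    0 ]
R3 <- R3 - (-3)*R2:  [  0   0  -4   2 ]
R4 <- R4 - (3)*R2:  [   0    0  -16   12 ]
R4 <- R4 - (4)*R3:  [ 0  0  0  4 ]
Multipliers (in order of application): m_{21} = 1, m_{31} = 2, m_{41} = -1, m_{32} = -3, m_{42} = 3, m_{43} = 4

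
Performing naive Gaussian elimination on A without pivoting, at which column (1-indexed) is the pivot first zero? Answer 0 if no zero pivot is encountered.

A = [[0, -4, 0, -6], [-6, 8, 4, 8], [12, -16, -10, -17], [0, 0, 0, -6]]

Naive forward elimination:
Pivot entry (1,1) is zero but row 2 has -6 in column 1 -> naive elimination stops; a row interchange (e.g. R1 <-> R2) would be required here.

first zero-pivot column = 1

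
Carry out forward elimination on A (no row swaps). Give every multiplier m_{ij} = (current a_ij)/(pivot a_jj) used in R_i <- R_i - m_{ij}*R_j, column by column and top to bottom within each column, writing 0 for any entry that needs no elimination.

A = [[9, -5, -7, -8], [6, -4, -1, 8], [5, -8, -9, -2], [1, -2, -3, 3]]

multipliers: 2/3, 5/9, 1/9, 47/6, 13/6, 61/203

Forward elimination:
R2 <- R2 - (2/3)*R1:  [    0  -2/3  11/3  40/3 ]
R3 <- R3 - (5/9)*R1:  [     0  -47/9  -46/9   22/9 ]
R4 <- R4 - (1/9)*R1:  [     0  -13/9  -20/9   35/9 ]
R3 <- R3 - (47/6)*R2:  [      0       0  -203/6    -102 ]
R4 <- R4 - (13/6)*R2:  [     0      0  -61/6    -25 ]
R4 <- R4 - (61/203)*R3:  [        0         0         0  1147/203 ]
Multipliers (in order of application): m_{21} = 2/3, m_{31} = 5/9, m_{41} = 1/9, m_{32} = 47/6, m_{42} = 13/6, m_{43} = 61/203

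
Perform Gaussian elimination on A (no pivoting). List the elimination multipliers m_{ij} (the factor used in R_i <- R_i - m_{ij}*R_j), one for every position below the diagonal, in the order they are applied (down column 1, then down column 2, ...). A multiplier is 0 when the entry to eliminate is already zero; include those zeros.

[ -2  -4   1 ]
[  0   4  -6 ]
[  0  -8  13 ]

multipliers: 0, 0, -2

Forward elimination:
R2: entry in column 1 is already 0 -> m_{21} = 0 (no row operation needed)
R3: entry in column 1 is already 0 -> m_{31} = 0 (no row operation needed)
R3 <- R3 - (-2)*R2:  [ 0  0  1 ]
Multipliers (in order of application): m_{21} = 0, m_{31} = 0, m_{32} = -2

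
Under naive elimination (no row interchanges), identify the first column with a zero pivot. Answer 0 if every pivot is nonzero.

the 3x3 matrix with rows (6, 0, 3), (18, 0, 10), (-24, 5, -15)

first zero-pivot column = 2

Naive forward elimination:
R2 <- R2 - (3)*R1:  [ 0  0  1 ]
R3 <- R3 - (-4)*R1:  [  0   5  -3 ]
Matrix at this point:
[ 6  0   3 ]
[ 0  0   1 ]
[ 0  5  -3 ]
Pivot entry (2,2) is zero but row 3 has 5 in column 2 -> naive elimination stops; a row interchange (e.g. R2 <-> R3) would be required here.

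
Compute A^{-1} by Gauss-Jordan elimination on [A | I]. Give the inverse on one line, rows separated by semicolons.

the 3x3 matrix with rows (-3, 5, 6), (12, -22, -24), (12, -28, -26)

inverse = [25/3 19/6 -1; -2 -1/2 0; 6 2 -1/2]

Gauss-Jordan on [A | I]:
R1 <- (1/-3)*R1:  [    1  -5/3    -2  |  -1/3     0     0 ]
R2 <- R2 - (12)*R1:  [  0  -2   0  |   4   1   0 ]
R3 <- R3 - (12)*R1:  [  0  -8  -2  |   4   0   1 ]
R2 <- (1/-2)*R2:  [    0     1     0  |    -2  -1/2     0 ]
R1 <- R1 - (-5/3)*R2:  [     1      0     -2  |  -11/3   -5/6      0 ]
R3 <- R3 - (-8)*R2:  [   0    0   -2  |  -12   -4    1 ]
R3 <- (1/-2)*R3:  [    0     0     1  |     6     2  -1/2 ]
R1 <- R1 - (-2)*R3:  [    1     0     0  |  25/3  19/6    -1 ]
Right block of [I | A^{-1}] is the inverse:
[ 25/3  19/6    -1 ]
[   -2  -1/2     0 ]
[    6     2  -1/2 ]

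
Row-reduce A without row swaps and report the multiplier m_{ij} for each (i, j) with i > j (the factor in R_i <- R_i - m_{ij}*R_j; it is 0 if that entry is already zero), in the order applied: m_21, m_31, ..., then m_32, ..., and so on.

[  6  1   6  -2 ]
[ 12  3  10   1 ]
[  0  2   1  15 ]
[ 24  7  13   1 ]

Forward elimination:
R2 <- R2 - (2)*R1:  [  0   1  -2   5 ]
R3: entry in column 1 is already 0 -> m_{31} = 0 (no row operation needed)
R4 <- R4 - (4)*R1:  [   0    3  -11    9 ]
R3 <- R3 - (2)*R2:  [ 0  0  5  5 ]
R4 <- R4 - (3)*R2:  [  0   0  -5  -6 ]
R4 <- R4 - (-1)*R3:  [  0   0   0  -1 ]
Multipliers (in order of application): m_{21} = 2, m_{31} = 0, m_{41} = 4, m_{32} = 2, m_{42} = 3, m_{43} = -1

multipliers: 2, 0, 4, 2, 3, -1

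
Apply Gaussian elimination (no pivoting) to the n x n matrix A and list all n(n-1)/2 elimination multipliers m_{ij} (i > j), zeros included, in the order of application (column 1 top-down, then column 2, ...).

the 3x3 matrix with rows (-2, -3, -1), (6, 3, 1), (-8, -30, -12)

Forward elimination:
R2 <- R2 - (-3)*R1:  [  0  -6  -2 ]
R3 <- R3 - (4)*R1:  [   0  -18   -8 ]
R3 <- R3 - (3)*R2:  [  0   0  -2 ]
Multipliers (in order of application): m_{21} = -3, m_{31} = 4, m_{32} = 3

multipliers: -3, 4, 3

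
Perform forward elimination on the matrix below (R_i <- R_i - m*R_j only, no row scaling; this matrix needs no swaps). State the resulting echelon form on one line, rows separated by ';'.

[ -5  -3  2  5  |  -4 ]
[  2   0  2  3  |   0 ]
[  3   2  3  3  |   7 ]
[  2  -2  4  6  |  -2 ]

REF = [-5 -3 2 5 -4; 0 -6/5 14/5 5 -8/5; 0 0 14/3 41/6 13/3; 0 0 0 -10/7 22/7]

Forward elimination:
R2 <- R2 - (-2/5)*R1:  [    0  -6/5  14/5     5  -8/5 ]
R3 <- R3 - (-3/5)*R1:  [    0   1/5  21/5     6  23/5 ]
R4 <- R4 - (-2/5)*R1:  [     0  -16/5   24/5      8  -18/5 ]
R3 <- R3 - (-1/6)*R2:  [    0     0  14/3  41/6  13/3 ]
R4 <- R4 - (8/3)*R2:  [     0      0   -8/3  -16/3    2/3 ]
R4 <- R4 - (-4/7)*R3:  [     0      0      0  -10/7   22/7 ]
Row echelon form:
[ -5    -3     2      5  |    -4 ]
[  0  -6/5  14/5      5  |  -8/5 ]
[  0     0  14/3   41/6  |  13/3 ]
[  0     0     0  -10/7  |  22/7 ]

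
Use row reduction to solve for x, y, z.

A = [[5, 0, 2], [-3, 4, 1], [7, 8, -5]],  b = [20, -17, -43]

Forward elimination on [A|b]:
R2 <- R2 - (-3/5)*R1:  [    0     4  11/5    -5 ]
R3 <- R3 - (7/5)*R1:  [     0      8  -39/5    -71 ]
R3 <- R3 - (2)*R2:  [     0      0  -61/5    -61 ]
Row echelon form:
[ 5  0      2  |   20 ]
[ 0  4   11/5  |   -5 ]
[ 0  0  -61/5  |  -61 ]
Back-substitution:
z = (-61) / (-61/5) = 5
y = (-5 - (11/5)*(5)) / 4 = -4
x = (20 - (2)*(5)) / 5 = 2

(2, -4, 5)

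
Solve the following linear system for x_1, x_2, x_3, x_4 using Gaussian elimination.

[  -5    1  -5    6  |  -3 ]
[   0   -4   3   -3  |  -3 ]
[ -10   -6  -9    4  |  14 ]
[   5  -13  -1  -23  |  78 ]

Forward elimination on [A|b]:
R3 <- R3 - (2)*R1:  [  0  -8   1  -8  20 ]
R4 <- R4 - (-1)*R1:  [   0  -12   -6  -17   75 ]
R3 <- R3 - (2)*R2:  [  0   0  -5  -2  26 ]
R4 <- R4 - (3)*R2:  [   0    0  -15   -8   84 ]
R4 <- R4 - (3)*R3:  [  0   0   0  -2   6 ]
Row echelon form:
[ -5   1  -5   6  |  -3 ]
[  0  -4   3  -3  |  -3 ]
[  0   0  -5  -2  |  26 ]
[  0   0   0  -2  |   6 ]
Back-substitution:
x_4 = (6) / -2 = -3
x_3 = (26 - (-2)*(-3)) / -5 = -4
x_2 = (-3 - (3)*(-4) - (-3)*(-3)) / -4 = 0
x_1 = (-3 - (1)*(0) - (-5)*(-4) - (6)*(-3)) / -5 = 1

(1, 0, -4, -3)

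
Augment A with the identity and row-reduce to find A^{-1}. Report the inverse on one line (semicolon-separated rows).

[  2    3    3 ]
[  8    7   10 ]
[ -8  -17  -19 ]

inverse = [37/50 3/25 9/50; 36/25 -7/25 2/25; -8/5 1/5 -1/5]

Gauss-Jordan on [A | I]:
R1 <- (1/2)*R1:  [   1  3/2  3/2  |  1/2    0    0 ]
R2 <- R2 - (8)*R1:  [  0  -5  -2  |  -4   1   0 ]
R3 <- R3 - (-8)*R1:  [  0  -5  -7  |   4   0   1 ]
R2 <- (1/-5)*R2:  [    0     1   2/5  |   4/5  -1/5     0 ]
R1 <- R1 - (3/2)*R2:  [     1      0   9/10  |  -7/10   3/10      0 ]
R3 <- R3 - (-5)*R2:  [  0   0  -5  |   8  -1   1 ]
R3 <- (1/-5)*R3:  [    0     0     1  |  -8/5   1/5  -1/5 ]
R1 <- R1 - (9/10)*R3:  [     1      0      0  |  37/50   3/25   9/50 ]
R2 <- R2 - (2/5)*R3:  [     0      1      0  |  36/25  -7/25   2/25 ]
Right block of [I | A^{-1}] is the inverse:
[ 37/50   3/25  9/50 ]
[ 36/25  -7/25  2/25 ]
[  -8/5    1/5  -1/5 ]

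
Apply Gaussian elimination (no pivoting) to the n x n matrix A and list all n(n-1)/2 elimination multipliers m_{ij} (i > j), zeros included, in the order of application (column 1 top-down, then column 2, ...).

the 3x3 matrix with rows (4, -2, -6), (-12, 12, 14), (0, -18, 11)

Forward elimination:
R2 <- R2 - (-3)*R1:  [  0   6  -4 ]
R3: entry in column 1 is already 0 -> m_{31} = 0 (no row operation needed)
R3 <- R3 - (-3)*R2:  [  0   0  -1 ]
Multipliers (in order of application): m_{21} = -3, m_{31} = 0, m_{32} = -3

multipliers: -3, 0, -3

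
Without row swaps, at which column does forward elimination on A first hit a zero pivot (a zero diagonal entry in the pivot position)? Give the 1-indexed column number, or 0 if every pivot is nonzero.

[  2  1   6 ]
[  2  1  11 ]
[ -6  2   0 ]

Naive forward elimination:
R2 <- R2 - (1)*R1:  [ 0  0  5 ]
R3 <- R3 - (-3)*R1:  [  0   5  18 ]
Matrix at this point:
[ 2  1   6 ]
[ 0  0   5 ]
[ 0  5  18 ]
Pivot entry (2,2) is zero but row 3 has 5 in column 2 -> naive elimination stops; a row interchange (e.g. R2 <-> R3) would be required here.

first zero-pivot column = 2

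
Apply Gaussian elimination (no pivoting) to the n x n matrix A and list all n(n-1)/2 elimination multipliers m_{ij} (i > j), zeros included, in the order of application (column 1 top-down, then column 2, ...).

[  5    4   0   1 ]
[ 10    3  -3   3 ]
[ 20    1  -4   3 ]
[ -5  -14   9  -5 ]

multipliers: 2, 4, -1, 3, 2, 3

Forward elimination:
R2 <- R2 - (2)*R1:  [  0  -5  -3   1 ]
R3 <- R3 - (4)*R1:  [   0  -15   -4   -1 ]
R4 <- R4 - (-1)*R1:  [   0  -10    9   -4 ]
R3 <- R3 - (3)*R2:  [  0   0   5  -4 ]
R4 <- R4 - (2)*R2:  [  0   0  15  -6 ]
R4 <- R4 - (3)*R3:  [ 0  0  0  6 ]
Multipliers (in order of application): m_{21} = 2, m_{31} = 4, m_{41} = -1, m_{32} = 3, m_{42} = 2, m_{43} = 3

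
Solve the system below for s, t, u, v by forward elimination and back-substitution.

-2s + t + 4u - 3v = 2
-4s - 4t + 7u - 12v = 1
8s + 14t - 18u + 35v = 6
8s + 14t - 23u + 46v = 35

(-3, -4, 3, 4)

Forward elimination on [A|b]:
R2 <- R2 - (2)*R1:  [  0  -6  -1  -6  -3 ]
R3 <- R3 - (-4)*R1:  [  0  18  -2  23  14 ]
R4 <- R4 - (-4)*R1:  [  0  18  -7  34  43 ]
R3 <- R3 - (-3)*R2:  [  0   0  -5   5   5 ]
R4 <- R4 - (-3)*R2:  [   0    0  -10   16   34 ]
R4 <- R4 - (2)*R3:  [  0   0   0   6  24 ]
Row echelon form:
[ -2   1   4  -3  |   2 ]
[  0  -6  -1  -6  |  -3 ]
[  0   0  -5   5  |   5 ]
[  0   0   0   6  |  24 ]
Back-substitution:
v = (24) / 6 = 4
u = (5 - (5)*(4)) / -5 = 3
t = (-3 - (-1)*(3) - (-6)*(4)) / -6 = -4
s = (2 - (1)*(-4) - (4)*(3) - (-3)*(4)) / -2 = -3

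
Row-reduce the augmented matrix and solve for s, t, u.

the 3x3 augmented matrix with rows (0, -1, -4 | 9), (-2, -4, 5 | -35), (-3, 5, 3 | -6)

(4, 3, -3)

Forward elimination on [A|b]:
R1 <-> R2   (pivot in column 1 was zero)
[ -2  -4   5  -35 ]
[  0  -1  -4    9 ]
[ -3   5   3   -6 ]
R3 <- R3 - (3/2)*R1:  [    0    11  -9/2  93/2 ]
R3 <- R3 - (-11)*R2:  [     0      0  -97/2  291/2 ]
Row echelon form:
[ -2  -4      5  |    -35 ]
[  0  -1     -4  |      9 ]
[  0   0  -97/2  |  291/2 ]
Back-substitution:
u = (291/2) / (-97/2) = -3
t = (9 - (-4)*(-3)) / -1 = 3
s = (-35 - (-4)*(3) - (5)*(-3)) / -2 = 4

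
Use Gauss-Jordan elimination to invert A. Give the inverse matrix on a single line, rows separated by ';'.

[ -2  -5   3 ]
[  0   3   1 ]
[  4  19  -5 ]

inverse = [-17/6 8/3 -7/6; 1/3 -1/6 1/6; -1 3/2 -1/2]

Gauss-Jordan on [A | I]:
R1 <- (1/-2)*R1:  [    1   5/2  -3/2  |  -1/2     0     0 ]
R3 <- R3 - (4)*R1:  [ 0  9  1  |  2  0  1 ]
R2 <- (1/3)*R2:  [   0    1  1/3  |    0  1/3    0 ]
R1 <- R1 - (5/2)*R2:  [    1     0  -7/3  |  -1/2  -5/6     0 ]
R3 <- R3 - (9)*R2:  [  0   0  -2  |   2  -3   1 ]
R3 <- (1/-2)*R3:  [    0     0     1  |    -1   3/2  -1/2 ]
R1 <- R1 - (-7/3)*R3:  [     1      0      0  |  -17/6    8/3   -7/6 ]
R2 <- R2 - (1/3)*R3:  [    0     1     0  |   1/3  -1/6   1/6 ]
Right block of [I | A^{-1}] is the inverse:
[ -17/6   8/3  -7/6 ]
[   1/3  -1/6   1/6 ]
[    -1   3/2  -1/2 ]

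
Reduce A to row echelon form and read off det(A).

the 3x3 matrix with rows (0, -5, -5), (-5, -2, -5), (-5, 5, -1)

det(A) = 75

Forward elimination:
R1 <-> R2   (pivot in column 1 was zero)
[ -5  -2  -5 ]
[  0  -5  -5 ]
[ -5   5  -1 ]
R3 <- R3 - (1)*R1:  [ 0  7  4 ]
R3 <- R3 - (-7/5)*R2:  [  0   0  -3 ]
Upper-triangular form:
[ -5  -2  -5 ]
[  0  -5  -5 ]
[  0   0  -3 ]
det(A) = (-1)^1 * (-5) * (-5) * (-3) = 75  (1 row swap -> sign -1)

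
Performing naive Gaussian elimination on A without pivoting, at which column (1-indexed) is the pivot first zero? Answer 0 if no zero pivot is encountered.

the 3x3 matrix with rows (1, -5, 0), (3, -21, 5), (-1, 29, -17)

first zero-pivot column = 0

Naive forward elimination:
R2 <- R2 - (3)*R1:  [  0  -6   5 ]
R3 <- R3 - (-1)*R1:  [   0   24  -17 ]
R3 <- R3 - (-4)*R2:  [ 0  0  3 ]
All pivots nonzero; naive elimination completes without hitting a zero pivot.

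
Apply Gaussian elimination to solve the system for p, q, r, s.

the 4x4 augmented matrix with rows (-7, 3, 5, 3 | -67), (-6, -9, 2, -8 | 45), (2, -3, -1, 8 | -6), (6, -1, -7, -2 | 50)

(5, -5, -1, -4)

Forward elimination on [A|b]:
R2 <- R2 - (6/7)*R1:  [     0  -81/7  -16/7  -74/7  717/7 ]
R3 <- R3 - (-2/7)*R1:  [      0   -15/7     3/7    62/7  -176/7 ]
R4 <- R4 - (-6/7)*R1:  [     0   11/7  -19/7    4/7  -52/7 ]
R3 <- R3 - (5/27)*R2:  [      0       0   23/27  292/27  -397/9 ]
R4 <- R4 - (-11/81)*R2:  [       0        0  -245/81   -70/81   175/27 ]
R4 <- R4 - (-245/69)*R3:  [         0          0          0    2590/69  -10360/69 ]
Row echelon form:
[ -7      3      5        3  |        -67 ]
[  0  -81/7  -16/7    -74/7  |      717/7 ]
[  0      0  23/27   292/27  |     -397/9 ]
[  0      0      0  2590/69  |  -10360/69 ]
Back-substitution:
s = (-10360/69) / (2590/69) = -4
r = (-397/9 - (292/27)*(-4)) / (23/27) = -1
q = (717/7 - (-16/7)*(-1) - (-74/7)*(-4)) / (-81/7) = -5
p = (-67 - (3)*(-5) - (5)*(-1) - (3)*(-4)) / -7 = 5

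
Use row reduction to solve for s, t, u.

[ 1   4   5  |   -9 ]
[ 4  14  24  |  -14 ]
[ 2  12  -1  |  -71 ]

(-4, -5, 3)

Forward elimination on [A|b]:
R2 <- R2 - (4)*R1:  [  0  -2   4  22 ]
R3 <- R3 - (2)*R1:  [   0    4  -11  -53 ]
R3 <- R3 - (-2)*R2:  [  0   0  -3  -9 ]
Row echelon form:
[ 1   4   5  |  -9 ]
[ 0  -2   4  |  22 ]
[ 0   0  -3  |  -9 ]
Back-substitution:
u = (-9) / -3 = 3
t = (22 - (4)*(3)) / -2 = -5
s = (-9 - (4)*(-5) - (5)*(3)) / 1 = -4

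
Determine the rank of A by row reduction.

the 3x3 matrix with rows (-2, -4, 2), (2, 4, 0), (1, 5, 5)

rank(A) = 3

Row reduction:
R2 <- R2 - (-1)*R1:  [ 0  0  2 ]
R3 <- R3 - (-1/2)*R1:  [ 0  3  6 ]
R2 <-> R3   (pivot in column 2 was zero)
[ -2  -4  2 ]
[  0   3  6 ]
[  0   0  2 ]
Row echelon form:
[ -2  -4  2 ]
[  0   3  6 ]
[  0   0  2 ]
Nonzero rows / pivot columns: 3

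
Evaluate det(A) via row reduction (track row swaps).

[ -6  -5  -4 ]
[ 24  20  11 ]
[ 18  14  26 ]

det(A) = 30

Forward elimination:
R2 <- R2 - (-4)*R1:  [  0   0  -5 ]
R3 <- R3 - (-3)*R1:  [  0  -1  14 ]
R2 <-> R3   (pivot in column 2 was zero)
[ -6  -5  -4 ]
[  0  -1  14 ]
[  0   0  -5 ]
Upper-triangular form:
[ -6  -5  -4 ]
[  0  -1  14 ]
[  0   0  -5 ]
det(A) = (-1)^1 * (-6) * (-1) * (-5) = 30  (1 row swap -> sign -1)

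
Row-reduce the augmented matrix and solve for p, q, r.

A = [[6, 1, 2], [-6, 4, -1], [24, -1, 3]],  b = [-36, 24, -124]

(-5, -2, -2)

Forward elimination on [A|b]:
R2 <- R2 - (-1)*R1:  [   0    5    1  -12 ]
R3 <- R3 - (4)*R1:  [  0  -5  -5  20 ]
R3 <- R3 - (-1)*R2:  [  0   0  -4   8 ]
Row echelon form:
[ 6  1   2  |  -36 ]
[ 0  5   1  |  -12 ]
[ 0  0  -4  |    8 ]
Back-substitution:
r = (8) / -4 = -2
q = (-12 - (1)*(-2)) / 5 = -2
p = (-36 - (1)*(-2) - (2)*(-2)) / 6 = -5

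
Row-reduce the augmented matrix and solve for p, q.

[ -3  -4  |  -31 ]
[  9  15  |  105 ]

Forward elimination on [A|b]:
R2 <- R2 - (-3)*R1:  [  0   3  12 ]
Row echelon form:
[ -3  -4  |  -31 ]
[  0   3  |   12 ]
Back-substitution:
q = (12) / 3 = 4
p = (-31 - (-4)*(4)) / -3 = 5

(5, 4)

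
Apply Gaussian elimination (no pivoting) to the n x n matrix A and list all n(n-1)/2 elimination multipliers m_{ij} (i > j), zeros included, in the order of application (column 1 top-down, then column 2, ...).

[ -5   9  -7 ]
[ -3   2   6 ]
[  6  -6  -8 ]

multipliers: 3/5, -6/5, -24/17

Forward elimination:
R2 <- R2 - (3/5)*R1:  [     0  -17/5   51/5 ]
R3 <- R3 - (-6/5)*R1:  [     0   24/5  -82/5 ]
R3 <- R3 - (-24/17)*R2:  [  0   0  -2 ]
Multipliers (in order of application): m_{21} = 3/5, m_{31} = -6/5, m_{32} = -24/17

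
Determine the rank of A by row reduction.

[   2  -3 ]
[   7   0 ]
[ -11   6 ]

Row reduction:
R2 <- R2 - (7/2)*R1:  [    0  21/2 ]
R3 <- R3 - (-11/2)*R1:  [     0  -21/2 ]
R3 <- R3 - (-1)*R2:  [ 0  0 ]
Row echelon form:
[ 2    -3 ]
[ 0  21/2 ]
[ 0     0 ]
Nonzero rows / pivot columns: 2

rank(A) = 2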